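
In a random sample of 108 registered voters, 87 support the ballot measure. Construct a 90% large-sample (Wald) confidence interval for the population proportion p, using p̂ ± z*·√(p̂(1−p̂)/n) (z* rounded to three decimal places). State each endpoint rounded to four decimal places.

(0.7429, 0.8682)

Sample proportion p̂ = 87/108 = 0.80556.
SE(p̂) = √(0.80556·0.19444/108) = 0.038083.
z* = 1.645 at the 90% level.
Margin = 1.645·0.038083 = 0.06265.
Interval: 0.80556 ± 0.06265 → (0.7429, 0.8682).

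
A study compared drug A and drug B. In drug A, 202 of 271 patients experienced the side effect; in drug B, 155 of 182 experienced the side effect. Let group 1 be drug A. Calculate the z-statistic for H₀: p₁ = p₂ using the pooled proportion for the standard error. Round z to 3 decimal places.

Sample proportions: p̂₁ = 202/271 = 0.74539 and p̂₂ = 155/182 = 0.85165.
Pooling: p̂ = 357/453 = 0.78808.
Pooled SE = √[0.1670102·0.00918454] ≈ 0.039165.
z = (p̂₁ − p̂₂)/SE = (0.74539 − 0.85165)/0.039165 = -0.10626/0.039165 = -2.713.

z = -2.713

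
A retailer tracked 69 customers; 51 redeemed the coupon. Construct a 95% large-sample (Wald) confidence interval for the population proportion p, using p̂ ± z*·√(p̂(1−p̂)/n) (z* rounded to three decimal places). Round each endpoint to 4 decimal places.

The sample proportion is 51/69 = 0.73913.
SE(p̂) = √(0.73913·0.26087/69) = 0.052863.
z* = 1.960 at the 95% level.
Margin of error: 1.960 × 0.052863 = 0.10361.
Interval: 0.73913 ± 0.10361 → (0.6355, 0.8427).

(0.6355, 0.8427)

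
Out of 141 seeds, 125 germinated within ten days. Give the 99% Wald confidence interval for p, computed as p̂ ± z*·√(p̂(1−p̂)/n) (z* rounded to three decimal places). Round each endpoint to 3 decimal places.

(0.818, 0.955)

The sample proportion is 125/141 = 0.88652.
SE = √(p̂(1−p̂)/n) = √(0.100599/141) = 0.026711.
The 99% critical value is z* = 2.576.
Margin = 2.576·0.026711 = 0.06881.
CI: 0.88652 ± 0.06881 = (0.818, 0.955).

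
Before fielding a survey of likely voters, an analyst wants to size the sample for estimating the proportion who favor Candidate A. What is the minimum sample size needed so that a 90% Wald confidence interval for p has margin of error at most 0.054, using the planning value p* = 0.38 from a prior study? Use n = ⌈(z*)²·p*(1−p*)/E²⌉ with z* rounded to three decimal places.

n = 219

For 90% confidence, z* = 1.645.
p*(1−p*) = 0.38·0.62 = 0.2356.
Required n before rounding: 2.706025 × 0.2356 / 0.054² = 218.635.
Rounding up, n = 219.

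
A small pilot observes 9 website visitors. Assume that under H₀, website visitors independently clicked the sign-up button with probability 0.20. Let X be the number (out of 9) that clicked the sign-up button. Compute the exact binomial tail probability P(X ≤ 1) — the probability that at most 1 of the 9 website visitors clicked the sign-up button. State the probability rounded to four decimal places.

P = 0.4362

X ~ Binomial(n=9, p=0.20).
P(X ≤ 1) = C(9,0)·0.20^0·0.80^9 + C(9,1)·0.20^1·0.80^8.
= 0.134218 + 0.301990 = 0.4362.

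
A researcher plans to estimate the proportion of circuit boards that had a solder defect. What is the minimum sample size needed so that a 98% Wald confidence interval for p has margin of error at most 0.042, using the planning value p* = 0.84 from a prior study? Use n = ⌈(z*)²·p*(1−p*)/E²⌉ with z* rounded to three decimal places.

n = 413

For 98% confidence, z* = 2.326.
p*(1−p*) = 0.1344.
(z*)²·p*(1−p*)/E² = 5.410276·0.1344/0.001764 = 412.212.
Rounding up, n = 413.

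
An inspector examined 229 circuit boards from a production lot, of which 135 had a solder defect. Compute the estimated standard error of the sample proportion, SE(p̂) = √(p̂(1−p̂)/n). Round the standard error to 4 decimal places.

SE = 0.0325

With x = 135 successes in n = 229, p̂ = 0.58952.
p̂(1−p̂) = 0.58952·0.41048 = 0.241986.
Dividing by n and taking the root: √0.001056707 = 0.0325.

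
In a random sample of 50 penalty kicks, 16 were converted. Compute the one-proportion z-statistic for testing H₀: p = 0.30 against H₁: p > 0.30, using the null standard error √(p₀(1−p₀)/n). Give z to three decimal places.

z = 0.309

Sample proportion p̂ = 16/50 = 0.32000.
SE₀ = √(0.30·0.70/50) = 0.064807.
z = (0.32000 − 0.30)/0.064807 = 0.02000/0.064807 = 0.309.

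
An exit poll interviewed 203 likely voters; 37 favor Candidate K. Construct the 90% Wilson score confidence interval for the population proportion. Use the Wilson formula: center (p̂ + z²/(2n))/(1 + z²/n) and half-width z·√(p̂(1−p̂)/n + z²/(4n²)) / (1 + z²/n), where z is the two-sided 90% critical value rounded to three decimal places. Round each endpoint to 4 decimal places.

Here p̂ = 37/203 = 0.18227 and z = 1.645 (z² = 2.706025).
Denominator 1 + z²/n = 1 + 2.706025/203 = 1.013330.
Center = (0.18227 + 0.006665)/1.013330 = 0.18645.
Radicand: p̂(1−p̂)/n + z²/(4n²) = 0.000734212 + 0.000016416 = 0.000750628.
Half-width = 1.645·√0.000750628/1.013330 = 0.04448.
So the interval runs from 0.1420 to 0.2309.

(0.1420, 0.2309)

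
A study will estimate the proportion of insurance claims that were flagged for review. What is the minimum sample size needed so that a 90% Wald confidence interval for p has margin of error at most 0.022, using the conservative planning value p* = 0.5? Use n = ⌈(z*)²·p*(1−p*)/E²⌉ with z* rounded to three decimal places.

n = 1398

For 90% confidence, z* = 1.645.
p*(1−p*) = 0.2500.
(z*)²·p*(1−p*)/E² = 2.706025·0.2500/0.000484 = 1397.740.
⌈1397.740⌉ = 1398.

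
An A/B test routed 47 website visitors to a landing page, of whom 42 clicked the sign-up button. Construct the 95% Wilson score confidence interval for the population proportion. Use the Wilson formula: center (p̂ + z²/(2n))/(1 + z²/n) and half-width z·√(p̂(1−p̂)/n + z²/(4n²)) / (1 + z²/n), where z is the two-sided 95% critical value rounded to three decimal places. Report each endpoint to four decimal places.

(0.7741, 0.9537)

Here p̂ = 42/47 = 0.89362 and z = 1.960 (z² = 3.841600).
Denominator 1 + z²/n = 1 + 3.841600/47 = 1.081736.
Adjusted center: (0.89362 + z²/(2n))/1.081736 = 0.86388.
Radicand: p̂(1−p̂)/n + z²/(4n²) = 0.002022673 + 0.000434767 = 0.002457440.
Half-width = z·√(radicand)/denom = 1.960·0.049573/1.081736 = 0.08982.
Interval: 0.86388 ± 0.08982 → (0.7741, 0.9537).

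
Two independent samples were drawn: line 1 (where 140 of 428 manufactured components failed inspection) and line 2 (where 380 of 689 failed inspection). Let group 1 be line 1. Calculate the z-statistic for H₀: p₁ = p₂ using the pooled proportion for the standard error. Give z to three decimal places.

z = -7.310

Sample proportions: p̂₁ = 140/428 = 0.32710 and p̂₂ = 380/689 = 0.55152.
Pooled p̂ = (140+380)/(428+689) = 520/1117 = 0.46553.
Pooled SE = √[0.2488120·0.00378783] ≈ 0.030699.
z = (p̂₁ − p̂₂)/SE = (0.32710 − 0.55152)/0.030699 = -0.22442/0.030699 = -7.310.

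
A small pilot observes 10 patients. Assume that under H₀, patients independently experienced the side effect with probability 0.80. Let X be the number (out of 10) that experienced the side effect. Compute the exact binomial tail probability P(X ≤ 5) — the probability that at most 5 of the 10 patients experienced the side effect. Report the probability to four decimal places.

X ~ Binomial(n=10, p=0.80).
P(X ≤ 5) = Σ_{j=0}^{5} C(10,j)·0.80^j·0.20^{10−j}.
= 0.000000 + 0.000004 + 0.000074 + 0.000786 + 0.005505 + 0.026424 = 0.0328.

P = 0.0328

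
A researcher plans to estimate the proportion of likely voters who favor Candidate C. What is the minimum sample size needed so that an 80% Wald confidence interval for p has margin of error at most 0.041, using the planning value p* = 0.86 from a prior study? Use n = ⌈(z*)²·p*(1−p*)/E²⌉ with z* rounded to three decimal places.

The 80% critical value is z* = 1.282.
p*(1−p*) = 0.1204.
Required n before rounding: 1.643524 × 0.1204 / 0.041² = 117.716.
Rounding up, n = 118.

n = 118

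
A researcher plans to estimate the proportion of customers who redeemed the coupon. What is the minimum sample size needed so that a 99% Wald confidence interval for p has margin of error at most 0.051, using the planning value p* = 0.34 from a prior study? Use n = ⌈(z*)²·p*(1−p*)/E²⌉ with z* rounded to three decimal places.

For 99% confidence, z* = 2.576.
p*(1−p*) = 0.2244.
(z*)²·p*(1−p*)/E² = 6.635776·0.2244/0.002601 = 572.498.
Rounding up, n = 573.

n = 573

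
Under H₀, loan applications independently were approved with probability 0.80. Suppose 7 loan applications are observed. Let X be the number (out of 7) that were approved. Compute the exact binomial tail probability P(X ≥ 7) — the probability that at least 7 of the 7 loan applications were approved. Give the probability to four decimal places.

P = 0.2097

X ~ Binomial(n=7, p=0.80).
P(X ≥ 7) = C(7,7)·0.80^7·0.20^0.
= 0.209715 = 0.2097.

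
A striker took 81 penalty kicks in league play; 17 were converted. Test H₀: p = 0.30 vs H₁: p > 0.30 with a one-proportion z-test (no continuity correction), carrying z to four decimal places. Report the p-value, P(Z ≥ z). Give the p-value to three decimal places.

p-value = 0.962

Sample proportion p̂ = 17/81 = 0.20988.
Null standard error: √(0.30·0.70/81) = √0.002592593 = 0.050918.
z = (p̂ − p₀)/SE = (17/81 − 0.30)/0.050918 ≈ -1.7700.
p-value = P(Z ≥ z) with z = -1.7700 → 0.962.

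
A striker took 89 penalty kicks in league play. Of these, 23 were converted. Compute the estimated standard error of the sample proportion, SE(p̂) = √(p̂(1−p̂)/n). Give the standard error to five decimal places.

With x = 23 successes in n = 89, p̂ = 0.25843.
p̂(1−p̂) = 0.25843·0.74157 = 0.191644.
Dividing by n and taking the root: √0.002153303 = 0.04640.

SE = 0.04640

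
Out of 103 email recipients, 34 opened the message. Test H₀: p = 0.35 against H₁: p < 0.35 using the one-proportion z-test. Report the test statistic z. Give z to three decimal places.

Sample proportion p̂ = 34/103 = 0.33010.
Under H₀, SE = √(p₀(1−p₀)/n) = √(0.35·0.65/103) = √0.002208738 = 0.046997.
z = (p̂ − p₀)/SE = (0.33010 − 0.35)/0.046997 = -0.423.

z = -0.423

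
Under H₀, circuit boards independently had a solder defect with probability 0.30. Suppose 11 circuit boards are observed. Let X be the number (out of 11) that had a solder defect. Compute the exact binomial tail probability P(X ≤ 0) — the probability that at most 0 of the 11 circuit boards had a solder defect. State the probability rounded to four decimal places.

P = 0.0198

X ~ Binomial(n=11, p=0.30).
P(X ≤ 0) = C(11,0)·0.30^0·0.70^11.
= 0.019773 = 0.0198.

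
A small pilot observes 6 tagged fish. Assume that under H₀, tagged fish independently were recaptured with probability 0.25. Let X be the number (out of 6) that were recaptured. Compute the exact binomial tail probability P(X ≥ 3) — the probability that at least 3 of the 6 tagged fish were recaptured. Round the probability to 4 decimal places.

P = 0.1694

X ~ Binomial(n=6, p=0.25).
P(X ≥ 3) = C(6,3)·0.25^3·0.75^3 + C(6,4)·0.25^4·0.75^2 + C(6,5)·0.25^5·0.75^1 + C(6,6)·0.25^6·0.75^0.
= 0.131836 + 0.032959 + 0.004395 + 0.000244 = 0.1694.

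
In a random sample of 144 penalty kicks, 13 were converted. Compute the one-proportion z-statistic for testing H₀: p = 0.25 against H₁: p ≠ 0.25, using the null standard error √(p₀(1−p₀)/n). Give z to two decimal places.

With x = 13 successes in n = 144, p̂ = 0.09028.
Null standard error: √(0.25·0.75/144) = √0.001302083 = 0.036084.
Test statistic: z = -0.15972/0.036084 = -4.43.

z = -4.43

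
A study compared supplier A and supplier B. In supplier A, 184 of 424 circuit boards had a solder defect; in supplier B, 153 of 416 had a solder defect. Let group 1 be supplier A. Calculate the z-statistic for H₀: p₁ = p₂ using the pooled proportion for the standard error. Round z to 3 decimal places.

z = 1.956

p̂₁ = 184/424 = 0.43396, p̂₂ = 153/416 = 0.36779.
Pooling: p̂ = 337/840 = 0.40119.
SE = √[p̂(1−p̂)(1/n₁+1/n₂)] = √[0.40119·0.59881·(1/424+1/416)] ≈ 0.033824.
z = (p̂₁ − p̂₂)/SE = (0.43396 − 0.36779)/0.033824 = 0.06617/0.033824 = 1.956.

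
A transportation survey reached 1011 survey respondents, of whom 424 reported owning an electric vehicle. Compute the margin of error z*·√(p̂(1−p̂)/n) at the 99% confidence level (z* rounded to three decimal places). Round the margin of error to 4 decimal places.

ME = 0.0400

Sample proportion p̂ = 424/1011 = 0.41939.
Standard error of p̂: √(0.243502/1011) = √0.000240852 = 0.015519.
z* = 2.576 at the 99% level.
ME = 2.576·0.015519 = 0.0400.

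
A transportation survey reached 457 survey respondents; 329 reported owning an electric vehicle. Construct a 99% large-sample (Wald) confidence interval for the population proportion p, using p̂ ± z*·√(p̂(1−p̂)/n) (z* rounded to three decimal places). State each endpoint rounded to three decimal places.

The sample proportion is 329/457 = 0.71991.
Standard error of p̂: √(0.201639/457) = √0.000441222 = 0.021005.
For 99% confidence, z* = 2.576.
Margin of error: 2.576 × 0.021005 = 0.05411.
So the interval runs from 0.666 to 0.774.

(0.666, 0.774)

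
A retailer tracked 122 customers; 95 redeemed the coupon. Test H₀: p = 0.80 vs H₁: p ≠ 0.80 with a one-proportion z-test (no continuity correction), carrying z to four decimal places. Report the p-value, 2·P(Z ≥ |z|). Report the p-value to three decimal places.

p-value = 0.556

Sample proportion p̂ = 95/122 = 0.77869.
SE₀ = √(0.80·0.20/122) = 0.036214.
z = (p̂ − p₀)/SE = (95/122 − 0.80)/0.036214 ≈ -0.5885.
From the standard normal, 2·P(Z ≥ |z|) = 0.556.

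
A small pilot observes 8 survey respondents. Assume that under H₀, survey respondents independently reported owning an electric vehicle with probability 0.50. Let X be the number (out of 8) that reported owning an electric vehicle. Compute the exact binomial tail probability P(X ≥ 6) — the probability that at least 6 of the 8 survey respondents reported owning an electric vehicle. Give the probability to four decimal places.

X ~ Binomial(n=8, p=0.50).
P(X ≥ 6) = C(8,6)·0.50^6·0.50^2 + C(8,7)·0.50^7·0.50^1 + C(8,8)·0.50^8·0.50^0.
= 0.109375 + 0.031250 + 0.003906 = 0.1445.

P = 0.1445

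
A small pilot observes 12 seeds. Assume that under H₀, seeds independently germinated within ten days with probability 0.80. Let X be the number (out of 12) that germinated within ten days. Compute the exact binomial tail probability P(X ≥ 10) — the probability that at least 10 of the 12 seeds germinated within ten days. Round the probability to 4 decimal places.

P = 0.5583

X ~ Binomial(n=12, p=0.80).
P(X ≥ 10) = C(12,10)·0.80^10·0.20^2 + C(12,11)·0.80^11·0.20^1 + C(12,12)·0.80^12·0.20^0.
= 0.283468 + 0.206158 + 0.068719 = 0.5583.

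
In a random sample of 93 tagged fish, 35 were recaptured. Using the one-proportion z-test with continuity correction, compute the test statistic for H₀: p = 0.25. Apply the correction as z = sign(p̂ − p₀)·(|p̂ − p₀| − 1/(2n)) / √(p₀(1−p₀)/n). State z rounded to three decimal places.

z = 2.694

With x = 35 successes in n = 93, p̂ = 0.37634. p̂ − p₀ = 0.126344.
1/(2n) = 0.005376.
Corrected numerator: |0.126344| − 0.005376 = 0.120968.
Null standard error: √(0.25·0.75/93) = √0.002016129 = 0.044901.
z = (+)0.120968/0.044901 = 2.694.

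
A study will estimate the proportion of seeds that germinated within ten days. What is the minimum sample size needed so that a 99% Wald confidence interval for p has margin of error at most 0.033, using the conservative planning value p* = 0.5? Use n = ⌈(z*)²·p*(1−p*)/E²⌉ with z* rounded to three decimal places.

z* = 2.576 at the 99% level.
p*(1−p*) = 0.2500.
(z*)²·p*(1−p*)/E² = 6.635776·0.2500/0.001089 = 1523.365.
Rounding up, n = 1524.

n = 1524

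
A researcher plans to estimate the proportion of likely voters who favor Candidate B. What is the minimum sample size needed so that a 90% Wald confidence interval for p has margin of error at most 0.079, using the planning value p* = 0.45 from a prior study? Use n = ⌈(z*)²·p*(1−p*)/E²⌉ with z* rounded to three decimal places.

n = 108

The 90% critical value is z* = 1.645.
p*(1−p*) = 0.45·0.55 = 0.2475.
(z*)²·p*(1−p*)/E² = 2.706025·0.2475/0.006241 = 107.313.
Rounding up, n = 108.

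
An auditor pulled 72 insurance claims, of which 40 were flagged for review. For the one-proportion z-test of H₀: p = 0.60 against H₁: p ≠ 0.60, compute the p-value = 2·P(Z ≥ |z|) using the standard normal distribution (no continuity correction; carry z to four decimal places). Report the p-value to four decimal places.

Sample proportion p̂ = 40/72 = 0.55556.
Under H₀, SE = √(p₀(1−p₀)/n) = √(0.60·0.40/72) = √0.003333333 = 0.057735.
z = (p̂ − p₀)/SE = (40/72 − 0.60)/0.057735 ≈ -0.7698.
From the standard normal, 2·P(Z ≥ |z|) = 0.4414.

p-value = 0.4414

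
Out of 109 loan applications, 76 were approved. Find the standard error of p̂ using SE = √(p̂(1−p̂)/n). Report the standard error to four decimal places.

SE = 0.0440

p̂ = 76/109 = 0.69725.
p̂(1−p̂) = 0.69725·0.30275 = 0.211092.
Dividing by n and taking the root: √0.001936624 = 0.0440.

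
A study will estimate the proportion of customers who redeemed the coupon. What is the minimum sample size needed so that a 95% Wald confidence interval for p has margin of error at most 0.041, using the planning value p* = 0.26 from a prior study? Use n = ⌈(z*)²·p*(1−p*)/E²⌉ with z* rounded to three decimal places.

z* = 1.960 at the 95% level.
p*(1−p*) = 0.26·0.74 = 0.1924.
(z*)²·p*(1−p*)/E² = 3.841600·0.1924/0.001681 = 439.693.
Rounding up, n = 440.

n = 440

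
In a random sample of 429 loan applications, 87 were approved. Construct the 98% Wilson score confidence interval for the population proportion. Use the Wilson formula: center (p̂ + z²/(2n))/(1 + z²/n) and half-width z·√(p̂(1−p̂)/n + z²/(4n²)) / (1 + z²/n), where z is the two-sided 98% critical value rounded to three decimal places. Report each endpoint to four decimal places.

p̂ = 87/429 = 0.20280; z = 2.326, so z² = 5.410276.
1 + z²/n = 1.012611.
Center = (0.20280 + 0.006306)/1.012611 = 0.20650.
Radicand: p̂(1−p̂)/n + z²/(4n²) = 0.000376854 + 0.000007349 = 0.000384203.
Half-width = 2.326·√0.000384203/1.012611 = 0.04502.
So the interval runs from 0.1615 to 0.2515.

(0.1615, 0.2515)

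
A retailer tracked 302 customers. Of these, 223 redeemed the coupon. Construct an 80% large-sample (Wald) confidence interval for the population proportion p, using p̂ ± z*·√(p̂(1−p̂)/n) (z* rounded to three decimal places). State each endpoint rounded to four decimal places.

p̂ = 223/302 = 0.73841.
SE(p̂) = √(0.73841·0.26159/302) = 0.025290.
The 80% critical value is z* = 1.282.
Margin of error: 1.282 × 0.025290 = 0.03242.
Interval: 0.73841 ± 0.03242 → (0.7060, 0.7708).

(0.7060, 0.7708)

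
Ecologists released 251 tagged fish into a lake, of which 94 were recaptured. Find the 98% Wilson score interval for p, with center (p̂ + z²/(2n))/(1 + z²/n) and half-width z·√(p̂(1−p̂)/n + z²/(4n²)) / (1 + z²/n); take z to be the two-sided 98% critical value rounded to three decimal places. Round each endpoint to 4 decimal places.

(0.3068, 0.4475)

Here p̂ = 94/251 = 0.37450 and z = 2.326 (z² = 5.410276).
1 + z²/n = 1.021555.
Adjusted center: (0.37450 + z²/(2n))/1.021555 = 0.37715.
Radicand: p̂(1−p̂)/n + z²/(4n²) = 0.000933268 + 0.000021469 = 0.000954737.
Half-width = 2.326·√0.000954737/1.021555 = 0.07035.
Interval: 0.37715 ± 0.07035 → (0.3068, 0.4475).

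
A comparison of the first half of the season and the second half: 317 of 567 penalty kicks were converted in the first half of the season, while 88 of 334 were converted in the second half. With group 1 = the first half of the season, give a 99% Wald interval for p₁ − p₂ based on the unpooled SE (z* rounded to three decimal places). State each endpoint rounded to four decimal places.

(0.2135, 0.3777)

p̂₁ = 317/567 = 0.55908, p̂₂ = 88/334 = 0.26347; p̂₁ − p̂₂ = 0.29561.
Unpooled SE = √(p̂₁(1−p̂₁)/n₁ + p̂₂(1−p̂₂)/n₂) = √(0.000434761 + 0.000581003) = 0.031871.
z* = 2.576 at the 99% level. Margin of error = 0.08210.
CI: 0.29561 ± 0.08210 = (0.2135, 0.3777).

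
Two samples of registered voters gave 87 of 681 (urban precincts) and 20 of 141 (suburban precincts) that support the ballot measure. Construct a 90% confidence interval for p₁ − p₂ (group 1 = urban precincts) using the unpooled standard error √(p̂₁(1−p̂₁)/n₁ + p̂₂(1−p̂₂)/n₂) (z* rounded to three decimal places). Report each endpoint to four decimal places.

(-0.0668, 0.0386)

p̂₁ = 87/681 = 0.12775, p̂₂ = 20/141 = 0.14184; p̂₁ − p̂₂ = -0.01409.
SE = √(0.000163631 + 0.000863293) = √0.001026924 = 0.032046.
For 90% confidence, z* = 1.645. Margin = 1.645·0.032046 = 0.05272.
Interval: -0.01409 ± 0.05272 → (-0.0668, 0.0386).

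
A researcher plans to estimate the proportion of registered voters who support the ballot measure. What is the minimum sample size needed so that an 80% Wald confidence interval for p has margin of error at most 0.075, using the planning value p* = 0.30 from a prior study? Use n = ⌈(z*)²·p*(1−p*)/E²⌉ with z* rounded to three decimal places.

z* = 1.282 at the 80% level.
p*(1−p*) = 0.2100.
(z*)²·p*(1−p*)/E² = 1.643524·0.2100/0.005625 = 61.358.
⌈61.358⌉ = 62.

n = 62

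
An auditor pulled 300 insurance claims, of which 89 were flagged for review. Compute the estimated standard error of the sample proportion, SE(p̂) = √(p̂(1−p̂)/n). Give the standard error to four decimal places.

p̂ = 89/300 = 0.29667.
p̂(1−p̂) = 0.208657.
Dividing by n and taking the root: √0.000695523 = 0.0264.

SE = 0.0264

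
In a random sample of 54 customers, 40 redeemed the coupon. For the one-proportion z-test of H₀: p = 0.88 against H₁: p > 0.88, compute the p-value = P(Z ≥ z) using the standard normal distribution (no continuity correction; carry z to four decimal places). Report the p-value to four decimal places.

p-value = 0.9992

Sample proportion p̂ = 40/54 = 0.74074.
Under H₀, SE = √(p₀(1−p₀)/n) = √(0.88·0.12/54) = √0.001955556 = 0.044222.
Test statistic (full precision, shown to 4 dp): z = (40/54 − 0.88)/SE₀ ≈ -3.1491.
From the standard normal, P(Z ≥ z) = 0.9992.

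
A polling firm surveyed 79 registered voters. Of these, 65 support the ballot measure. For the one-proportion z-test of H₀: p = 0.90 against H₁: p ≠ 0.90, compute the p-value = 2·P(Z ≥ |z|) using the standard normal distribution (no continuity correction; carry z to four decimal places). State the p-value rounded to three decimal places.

The sample proportion is 65/79 = 0.82278.
Null standard error: √(0.90·0.10/79) = √0.001139241 = 0.033753.
z = (p̂ − p₀)/SE = (65/79 − 0.90)/0.033753 ≈ -2.2877.
p-value = 2·P(Z ≥ |z|) with z = -2.2877 → 0.022.

p-value = 0.022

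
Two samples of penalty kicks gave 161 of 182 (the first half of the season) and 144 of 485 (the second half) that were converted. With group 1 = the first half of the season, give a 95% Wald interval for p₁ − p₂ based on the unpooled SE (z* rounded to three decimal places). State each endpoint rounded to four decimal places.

(0.5260, 0.6494)

p̂₁ = 0.88462, p̂₂ = 0.29691, so the observed difference is 0.58771.
SE = √(0.000560830 + 0.000430419) = √0.000991249 = 0.031484.
For 95% confidence, z* = 1.960. Margin = 1.960·0.031484 = 0.06171.
Interval: 0.58771 ± 0.06171 → (0.5260, 0.6494).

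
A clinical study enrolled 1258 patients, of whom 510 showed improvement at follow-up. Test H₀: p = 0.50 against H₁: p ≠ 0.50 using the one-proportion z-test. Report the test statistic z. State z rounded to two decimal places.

z = -6.71

With x = 510 successes in n = 1258, p̂ = 0.40541.
Null standard error: √(0.50·0.50/1258) = √0.000198728 = 0.014097.
z = (p̂ − p₀)/SE = (0.40541 − 0.50)/0.014097 = -6.71.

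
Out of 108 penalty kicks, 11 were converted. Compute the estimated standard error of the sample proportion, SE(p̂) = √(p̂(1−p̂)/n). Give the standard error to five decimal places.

SE = 0.02910

The sample proportion is 11/108 = 0.10185.
p̂(1−p̂) = 0.10185·0.89815 = 0.091477.
SE = √(0.091477/108) = √0.000847009 = 0.02910.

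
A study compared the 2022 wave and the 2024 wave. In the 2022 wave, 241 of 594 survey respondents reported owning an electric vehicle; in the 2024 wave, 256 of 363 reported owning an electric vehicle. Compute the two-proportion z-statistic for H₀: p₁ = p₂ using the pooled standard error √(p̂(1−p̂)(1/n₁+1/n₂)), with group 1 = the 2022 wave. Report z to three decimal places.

Sample proportions: p̂₁ = 241/594 = 0.40572 and p̂₂ = 256/363 = 0.70523.
Pooled p̂ = (241+256)/(594+363) = 497/957 = 0.51933.
Pooled SE = √[0.2496263·0.00443832] ≈ 0.033285.
z = -0.29951/0.033285 = -8.998.

z = -8.998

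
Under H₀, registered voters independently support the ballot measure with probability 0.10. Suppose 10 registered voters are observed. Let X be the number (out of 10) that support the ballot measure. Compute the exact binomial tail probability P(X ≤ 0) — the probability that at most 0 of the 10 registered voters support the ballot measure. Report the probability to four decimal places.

P = 0.3487

X is binomial with n = 10 and p = 0.10.
P(X ≤ 0) = C(10,0)·0.10^0·0.90^10.
= 0.348678 = 0.3487.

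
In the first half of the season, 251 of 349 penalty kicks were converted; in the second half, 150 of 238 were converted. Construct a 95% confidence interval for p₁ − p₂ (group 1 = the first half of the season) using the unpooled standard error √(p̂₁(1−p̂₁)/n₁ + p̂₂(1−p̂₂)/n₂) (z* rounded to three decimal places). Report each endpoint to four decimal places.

p̂₁ = 251/349 = 0.71920, p̂₂ = 150/238 = 0.63025; p̂₁ − p̂₂ = 0.08895.
Unpooled SE = √(p̂₁(1−p̂₁)/n₁ + p̂₂(1−p̂₂)/n₂) = √(0.000578660 + 0.000979136) = 0.039469.
For 95% confidence, z* = 1.960. Margin of error = 0.07736.
CI: 0.08895 ± 0.07736 = (0.0116, 0.1663).

(0.0116, 0.1663)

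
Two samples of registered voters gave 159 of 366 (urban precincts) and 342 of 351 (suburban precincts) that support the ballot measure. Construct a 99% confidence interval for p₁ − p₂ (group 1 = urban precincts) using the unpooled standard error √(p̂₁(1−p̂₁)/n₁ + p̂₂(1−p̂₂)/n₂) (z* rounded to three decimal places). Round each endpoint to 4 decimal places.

(-0.6101, -0.4697)

p̂₁ = 0.43443, p̂₂ = 0.97436, so the observed difference is -0.53993.
SE = √(0.000671312 + 0.000071178) = √0.000742490 = 0.027249.
The 99% critical value is z* = 2.576. Margin = 2.576·0.027249 = 0.07019.
So the interval runs from -0.6101 to -0.4697.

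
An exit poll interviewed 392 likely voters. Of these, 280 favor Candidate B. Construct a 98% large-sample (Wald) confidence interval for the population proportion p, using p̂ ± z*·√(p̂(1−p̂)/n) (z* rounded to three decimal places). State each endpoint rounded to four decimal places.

(0.6612, 0.7674)

Sample proportion p̂ = 280/392 = 0.71429.
SE = √(p̂(1−p̂)/n) = √(0.204082/392) = 0.022817.
The 98% critical value is z* = 2.326.
Margin of error: 2.326 × 0.022817 = 0.05307.
CI: 0.71429 ± 0.05307 = (0.6612, 0.7674).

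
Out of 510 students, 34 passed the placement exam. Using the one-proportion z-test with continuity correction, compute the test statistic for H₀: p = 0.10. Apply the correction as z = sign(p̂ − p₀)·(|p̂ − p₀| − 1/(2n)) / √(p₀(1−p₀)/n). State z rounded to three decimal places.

z = -2.435

Sample proportion p̂ = 34/510 = 0.06667. p̂ − p₀ = -0.033333.
Continuity correction 1/(2n) = 1/1020 = 0.000980.
Corrected numerator: |-0.033333| − 0.000980 = 0.032353.
Null standard error: √(0.10·0.90/510) = √0.000176471 = 0.013284.
z = −0.032353/0.013284 = -2.435.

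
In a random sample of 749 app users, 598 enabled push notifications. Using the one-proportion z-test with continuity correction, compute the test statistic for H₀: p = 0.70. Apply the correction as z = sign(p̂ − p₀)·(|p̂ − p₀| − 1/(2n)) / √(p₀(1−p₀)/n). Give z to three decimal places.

z = 5.837

p̂ = 598/749 = 0.79840. p̂ − p₀ = 0.098398.
Continuity correction 1/(2n) = 1/1498 = 0.000668.
Corrected numerator: |0.098398| − 0.000668 = 0.097730.
Null standard error: √(0.70·0.30/749) = √0.000280374 = 0.016744.
z = (+)0.097730/0.016744 = 5.837.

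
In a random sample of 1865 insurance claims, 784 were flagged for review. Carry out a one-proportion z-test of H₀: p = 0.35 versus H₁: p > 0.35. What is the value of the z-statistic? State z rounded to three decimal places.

With x = 784 successes in n = 1865, p̂ = 0.42038.
Null standard error: √(0.35·0.65/1865) = √0.000121984 = 0.011045.
z = (0.42038 − 0.35)/0.011045 = 0.07038/0.011045 = 6.372.

z = 6.372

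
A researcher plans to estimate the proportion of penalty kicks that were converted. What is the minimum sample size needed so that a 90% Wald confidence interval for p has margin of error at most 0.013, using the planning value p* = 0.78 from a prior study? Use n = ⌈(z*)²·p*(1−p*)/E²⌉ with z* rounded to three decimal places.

n = 2748

z* = 1.645 at the 90% level.
p*(1−p*) = 0.1716.
Required n before rounding: 2.706025 × 0.1716 / 0.013² = 2747.656.
⌈2747.656⌉ = 2748.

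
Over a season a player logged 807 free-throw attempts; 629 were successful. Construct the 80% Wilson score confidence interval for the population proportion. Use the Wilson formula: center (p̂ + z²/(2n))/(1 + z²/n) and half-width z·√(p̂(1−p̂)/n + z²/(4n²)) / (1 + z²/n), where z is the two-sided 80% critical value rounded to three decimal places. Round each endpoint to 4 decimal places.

Here p̂ = 629/807 = 0.77943 and z = 1.282 (z² = 1.643524).
Denominator 1 + z²/n = 1 + 1.643524/807 = 1.002037.
Adjusted center: (0.77943 + z²/(2n))/1.002037 = 0.77886.
Radicand: p̂(1−p̂)/n + z²/(4n²) = 0.000213035 + 0.000000631 = 0.000213666.
Half-width = 1.282·√0.000213666/1.002037 = 0.01870.
Interval: 0.77886 ± 0.01870 → (0.7602, 0.7976).

(0.7602, 0.7976)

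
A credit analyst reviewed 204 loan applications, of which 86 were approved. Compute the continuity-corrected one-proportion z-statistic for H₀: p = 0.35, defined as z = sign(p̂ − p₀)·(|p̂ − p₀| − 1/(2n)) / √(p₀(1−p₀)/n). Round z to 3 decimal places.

z = 2.070

Sample proportion p̂ = 86/204 = 0.42157. p̂ − p₀ = 0.071569.
Continuity correction 1/(2n) = 1/408 = 0.002451.
Corrected numerator: |0.071569| − 0.002451 = 0.069118.
SE₀ = √(0.35·0.65/204) = 0.033395.
z = (+)0.069118/0.033395 = 2.070.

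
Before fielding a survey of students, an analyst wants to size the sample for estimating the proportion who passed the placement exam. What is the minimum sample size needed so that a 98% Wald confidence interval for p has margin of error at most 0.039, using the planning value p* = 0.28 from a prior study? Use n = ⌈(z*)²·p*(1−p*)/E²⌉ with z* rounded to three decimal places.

n = 718

The 98% critical value is z* = 2.326.
p*(1−p*) = 0.2016.
Required n before rounding: 5.410276 × 0.2016 / 0.039² = 717.102.
Rounding up, n = 718.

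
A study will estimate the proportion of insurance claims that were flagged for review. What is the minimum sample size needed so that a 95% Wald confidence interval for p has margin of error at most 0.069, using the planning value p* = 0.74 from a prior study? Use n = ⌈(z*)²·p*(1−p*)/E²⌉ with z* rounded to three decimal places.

For 95% confidence, z* = 1.960.
p*(1−p*) = 0.1924.
(z*)²·p*(1−p*)/E² = 3.841600·0.1924/0.004761 = 155.246.
Rounding up, n = 156.

n = 156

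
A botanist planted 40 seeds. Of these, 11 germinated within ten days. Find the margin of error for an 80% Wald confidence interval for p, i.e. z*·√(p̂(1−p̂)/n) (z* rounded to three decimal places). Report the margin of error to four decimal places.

p̂ = 11/40 = 0.27500.
SE = √(p̂(1−p̂)/n) = √(0.199375/40) = 0.070600.
For 80% confidence, z* = 1.282.
So ME = 0.0905.

ME = 0.0905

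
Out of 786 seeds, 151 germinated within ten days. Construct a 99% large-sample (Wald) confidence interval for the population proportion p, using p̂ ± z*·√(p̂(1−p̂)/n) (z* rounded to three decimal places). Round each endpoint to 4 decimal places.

(0.1559, 0.2283)

The sample proportion is 151/786 = 0.19211.
SE = √(p̂(1−p̂)/n) = √(0.155205/786) = 0.014052.
For 99% confidence, z* = 2.576.
Margin of error: 2.576 × 0.014052 = 0.03620.
CI: 0.19211 ± 0.03620 = (0.1559, 0.2283).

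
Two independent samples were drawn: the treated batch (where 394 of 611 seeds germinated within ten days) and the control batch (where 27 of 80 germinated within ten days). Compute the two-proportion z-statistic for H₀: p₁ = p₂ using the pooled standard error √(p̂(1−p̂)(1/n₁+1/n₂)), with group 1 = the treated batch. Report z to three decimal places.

Sample proportions: p̂₁ = 394/611 = 0.64484 and p̂₂ = 27/80 = 0.33750.
Pooled p̂ = (394+27)/(611+80) = 421/691 = 0.60926.
SE = √[p̂(1−p̂)(1/n₁+1/n₂)] = √[0.60926·0.39074·(1/611+1/80)] ≈ 0.058012.
z = 0.30734/0.058012 = 5.298.

z = 5.298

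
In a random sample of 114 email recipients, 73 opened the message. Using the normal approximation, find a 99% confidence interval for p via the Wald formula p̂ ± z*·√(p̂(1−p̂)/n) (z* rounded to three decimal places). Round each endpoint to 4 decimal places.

p̂ = 73/114 = 0.64035.
SE(p̂) = √(0.64035·0.35965/114) = 0.044947.
The 99% critical value is z* = 2.576.
Margin = 2.576·0.044947 = 0.11578.
So the interval runs from 0.5246 to 0.7561.

(0.5246, 0.7561)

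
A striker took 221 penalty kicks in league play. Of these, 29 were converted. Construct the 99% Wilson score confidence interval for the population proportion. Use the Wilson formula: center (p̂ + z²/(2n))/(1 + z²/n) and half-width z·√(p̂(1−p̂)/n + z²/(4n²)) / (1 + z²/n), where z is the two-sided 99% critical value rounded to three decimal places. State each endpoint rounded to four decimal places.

(0.0833, 0.2006)

Here p̂ = 29/221 = 0.13122 and z = 2.576 (z² = 6.635776).
1 + z²/n = 1.030026.
Center = (0.13122 + 0.015013)/1.030026 = 0.14197.
Radicand: p̂(1−p̂)/n + z²/(4n²) = 0.000515849 + 0.000033966 = 0.000549815.
Half-width = 2.576·√0.000549815/1.030026 = 0.05864.
So the interval runs from 0.0833 to 0.2006.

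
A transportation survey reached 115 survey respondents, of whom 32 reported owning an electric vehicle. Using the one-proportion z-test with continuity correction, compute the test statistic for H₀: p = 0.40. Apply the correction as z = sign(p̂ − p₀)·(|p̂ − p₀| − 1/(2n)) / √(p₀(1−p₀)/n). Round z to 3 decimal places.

Sample proportion p̂ = 32/115 = 0.27826. p̂ − p₀ = -0.121739.
1/(2n) = 0.004348.
Corrected numerator: |-0.121739| − 0.004348 = 0.117391.
Null standard error: √(0.40·0.60/115) = √0.002086957 = 0.045683.
z = (−)0.117391/0.045683 = -2.570.

z = -2.570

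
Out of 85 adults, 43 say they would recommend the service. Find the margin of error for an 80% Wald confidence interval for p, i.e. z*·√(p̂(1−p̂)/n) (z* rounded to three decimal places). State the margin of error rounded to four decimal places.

ME = 0.0695

The sample proportion is 43/85 = 0.50588.
SE = √(p̂(1−p̂)/n) = √(0.249965/85) = 0.054229.
For 80% confidence, z* = 1.282.
Margin of error = z*·SE = 1.282 × 0.054229 = 0.0695.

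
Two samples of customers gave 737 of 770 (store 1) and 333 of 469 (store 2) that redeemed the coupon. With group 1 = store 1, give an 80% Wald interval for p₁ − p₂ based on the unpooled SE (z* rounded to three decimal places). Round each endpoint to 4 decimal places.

(0.2187, 0.2756)

p̂₁ = 0.95714, p̂₂ = 0.71002, so the observed difference is 0.24712.
Unpooled SE = √(p̂₁(1−p̂₁)/n₁ + p̂₂(1−p̂₂)/n₂) = √(0.000053273 + 0.000439000) = 0.022187.
The 80% critical value is z* = 1.282. Margin = 1.282·0.022187 = 0.02844.
Interval: 0.24712 ± 0.02844 → (0.2187, 0.2756).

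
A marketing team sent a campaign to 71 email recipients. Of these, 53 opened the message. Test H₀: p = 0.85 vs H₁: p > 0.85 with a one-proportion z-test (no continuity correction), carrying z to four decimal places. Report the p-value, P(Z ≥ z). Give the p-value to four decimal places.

With x = 53 successes in n = 71, p̂ = 0.74648.
Null standard error: √(0.85·0.15/71) = √0.001795775 = 0.042377.
z = (p̂ − p₀)/SE = (53/71 − 0.85)/0.042377 ≈ -2.4429.
From the standard normal, P(Z ≥ z) = 0.9927.

p-value = 0.9927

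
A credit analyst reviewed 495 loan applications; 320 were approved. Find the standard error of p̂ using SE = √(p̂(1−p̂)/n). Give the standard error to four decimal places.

Sample proportion p̂ = 320/495 = 0.64646.
p̂(1−p̂) = 0.228549.
Dividing by n and taking the root: √0.000461715 = 0.0215.

SE = 0.0215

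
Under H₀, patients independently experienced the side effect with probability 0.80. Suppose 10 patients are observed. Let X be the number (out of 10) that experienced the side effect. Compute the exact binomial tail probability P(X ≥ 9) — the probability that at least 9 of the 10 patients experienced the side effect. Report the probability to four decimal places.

X ~ Binomial(n=10, p=0.80).
P(X ≥ 9) = C(10,9)·0.80^9·0.20^1 + C(10,10)·0.80^10·0.20^0.
= 0.268435 + 0.107374 = 0.3758.

P = 0.3758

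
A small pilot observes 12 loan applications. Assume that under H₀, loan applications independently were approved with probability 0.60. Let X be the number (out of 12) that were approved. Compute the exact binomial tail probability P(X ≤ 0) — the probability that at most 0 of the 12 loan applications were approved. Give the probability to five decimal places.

X is binomial with n = 12 and p = 0.60.
P(X ≤ 0) = C(12,0)·0.60^0·0.40^12.
= 0.000017 = 0.00002.

P = 0.00002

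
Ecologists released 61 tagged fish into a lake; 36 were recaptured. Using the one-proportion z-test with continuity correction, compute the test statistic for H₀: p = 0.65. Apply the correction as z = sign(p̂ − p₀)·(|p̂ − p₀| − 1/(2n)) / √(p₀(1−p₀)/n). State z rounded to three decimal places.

z = -0.846

Sample proportion p̂ = 36/61 = 0.59016. p̂ − p₀ = -0.059836.
Continuity correction 1/(2n) = 1/122 = 0.008197.
Corrected numerator: |-0.059836| − 0.008197 = 0.051639.
Null standard error: √(0.65·0.35/61) = √0.003729508 = 0.061070.
z = −0.051639/0.061070 = -0.846.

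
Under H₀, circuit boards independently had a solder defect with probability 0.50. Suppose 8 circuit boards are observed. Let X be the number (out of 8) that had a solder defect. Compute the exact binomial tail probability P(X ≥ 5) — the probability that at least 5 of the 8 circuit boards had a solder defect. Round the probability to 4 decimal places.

X ~ Binomial(n=8, p=0.50).
P(X ≥ 5) = C(8,5)·0.50^5·0.50^3 + C(8,6)·0.50^6·0.50^2 + C(8,7)·0.50^7·0.50^1 + C(8,8)·0.50^8·0.50^0.
= 0.218750 + 0.109375 + 0.031250 + 0.003906 = 0.3633.

P = 0.3633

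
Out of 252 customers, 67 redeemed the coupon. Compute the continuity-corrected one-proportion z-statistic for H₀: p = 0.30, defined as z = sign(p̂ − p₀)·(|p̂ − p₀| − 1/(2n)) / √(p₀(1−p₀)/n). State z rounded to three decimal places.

With x = 67 successes in n = 252, p̂ = 0.26587. p̂ − p₀ = -0.034127.
Continuity correction 1/(2n) = 1/504 = 0.001984.
Corrected numerator: |-0.034127| − 0.001984 = 0.032143.
Under H₀, SE = √(p₀(1−p₀)/n) = √(0.30·0.70/252) = √0.000833333 = 0.028868.
z = −0.032143/0.028868 = -1.113.

z = -1.113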